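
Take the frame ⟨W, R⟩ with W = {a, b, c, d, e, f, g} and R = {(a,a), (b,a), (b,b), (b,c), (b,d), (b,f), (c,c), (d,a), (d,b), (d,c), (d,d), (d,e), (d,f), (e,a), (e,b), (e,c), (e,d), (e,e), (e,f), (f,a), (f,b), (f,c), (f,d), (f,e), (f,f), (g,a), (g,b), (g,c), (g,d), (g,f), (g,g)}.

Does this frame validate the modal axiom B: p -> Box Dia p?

Axiom B corresponds to the accessibility relation being symmetric.
Symmetric: no — b R a but not a R b.

No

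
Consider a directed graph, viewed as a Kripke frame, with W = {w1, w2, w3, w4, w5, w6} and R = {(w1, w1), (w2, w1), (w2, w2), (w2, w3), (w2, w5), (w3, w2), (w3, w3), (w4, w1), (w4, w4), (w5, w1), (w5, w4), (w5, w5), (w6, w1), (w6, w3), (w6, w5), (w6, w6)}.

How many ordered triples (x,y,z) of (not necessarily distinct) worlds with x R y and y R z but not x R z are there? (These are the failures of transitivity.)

Enumerating: (w2,w5,w4), (w3,w2,w1), (w3,w2,w5), (w6,w3,w2), (w6,w5,w4).

5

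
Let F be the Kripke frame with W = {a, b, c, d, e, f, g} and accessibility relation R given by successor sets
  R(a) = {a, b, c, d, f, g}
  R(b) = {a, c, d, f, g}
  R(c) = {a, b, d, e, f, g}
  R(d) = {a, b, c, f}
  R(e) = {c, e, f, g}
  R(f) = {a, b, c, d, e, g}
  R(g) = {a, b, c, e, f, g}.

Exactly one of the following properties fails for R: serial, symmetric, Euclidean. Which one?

Euclidean

Serial: yes — every world has a successor (e.g. a R a).
Symmetric: yes — every pair in R has its reverse in R.
Euclidean: no — a R d and a R g, but not d R g.
Only Euclidean fails.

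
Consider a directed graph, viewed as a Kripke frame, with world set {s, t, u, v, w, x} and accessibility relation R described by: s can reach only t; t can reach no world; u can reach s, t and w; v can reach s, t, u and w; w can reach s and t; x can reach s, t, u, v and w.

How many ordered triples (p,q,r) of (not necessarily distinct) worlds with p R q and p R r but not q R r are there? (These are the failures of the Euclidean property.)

Enumerating: (s,t,t), (u,s,s), (u,s,w), (u,t,s), (u,t,t), (u,t,w), (u,w,w), (v,s,s), (v,s,u), (v,s,w), (v,t,s), (v,t,t), … and 23 more.
Total: 35.

35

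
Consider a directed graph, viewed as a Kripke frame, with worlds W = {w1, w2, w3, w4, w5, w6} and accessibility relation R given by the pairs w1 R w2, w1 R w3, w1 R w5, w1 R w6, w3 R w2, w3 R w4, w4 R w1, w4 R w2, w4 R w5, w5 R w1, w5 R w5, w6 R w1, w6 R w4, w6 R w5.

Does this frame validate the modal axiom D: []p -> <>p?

The schema D characterises exactly the serial frames.
Serial: no — w2 has no R-successor.

No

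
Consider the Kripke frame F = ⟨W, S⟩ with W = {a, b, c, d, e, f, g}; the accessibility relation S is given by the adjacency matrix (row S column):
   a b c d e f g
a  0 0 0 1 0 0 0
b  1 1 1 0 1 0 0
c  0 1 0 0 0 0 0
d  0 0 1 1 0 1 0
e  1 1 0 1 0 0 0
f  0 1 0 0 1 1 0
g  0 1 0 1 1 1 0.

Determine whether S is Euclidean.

Euclidean: no — b S a and b S c, but not a S c.

No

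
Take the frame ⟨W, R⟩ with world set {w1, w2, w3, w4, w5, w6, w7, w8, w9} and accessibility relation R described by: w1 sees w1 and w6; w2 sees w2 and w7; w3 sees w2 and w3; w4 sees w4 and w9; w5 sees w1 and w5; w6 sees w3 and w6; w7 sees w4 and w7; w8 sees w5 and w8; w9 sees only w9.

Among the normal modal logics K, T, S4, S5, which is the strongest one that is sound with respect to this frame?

Reflexive (axiom T): yes — every world is R-related to itself.
Transitive (axiom 4): no — w1 R w6 and w6 R w3, but not w1 R w3.
Euclidean (axiom 5): no — w1 R w6 and w1 R w1, but not w6 R w1.
So F validates K, T; S4 would additionally require R to be transitive. The strongest is T.

T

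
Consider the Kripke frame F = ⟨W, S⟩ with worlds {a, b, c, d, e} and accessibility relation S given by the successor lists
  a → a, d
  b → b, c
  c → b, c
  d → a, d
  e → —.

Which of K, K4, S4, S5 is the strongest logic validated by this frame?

K4

Transitive (axiom 4): yes — every two-step S-path is closed by a direct edge.
Reflexive (axiom T): no — e is not related to itself.
Euclidean (axiom 5): yes — any two successors of a common world are S-related.
So F validates K, K4; S4 would additionally require S to be reflexive. The strongest is K4.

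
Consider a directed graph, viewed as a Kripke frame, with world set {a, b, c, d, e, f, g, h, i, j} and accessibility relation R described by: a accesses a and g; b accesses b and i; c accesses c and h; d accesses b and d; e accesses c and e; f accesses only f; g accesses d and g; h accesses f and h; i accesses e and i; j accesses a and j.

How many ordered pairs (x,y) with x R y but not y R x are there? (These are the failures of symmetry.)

9

Enumerating: (a,g), (b,i), (c,h), (d,b), (e,c), (g,d), (h,f), (i,e), (j,a).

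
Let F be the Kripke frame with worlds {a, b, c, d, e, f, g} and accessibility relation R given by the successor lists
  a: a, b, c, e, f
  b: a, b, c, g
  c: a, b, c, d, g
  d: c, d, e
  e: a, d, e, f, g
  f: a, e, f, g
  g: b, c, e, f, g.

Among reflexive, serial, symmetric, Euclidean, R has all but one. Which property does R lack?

Reflexive: yes — every world is R-related to itself.
Serial: yes — every world has a successor (e.g. a R a).
Symmetric: yes — every pair in R has its reverse in R.
Euclidean: no — a R b and a R e, but not b R e.
Only Euclidean fails.

Euclidean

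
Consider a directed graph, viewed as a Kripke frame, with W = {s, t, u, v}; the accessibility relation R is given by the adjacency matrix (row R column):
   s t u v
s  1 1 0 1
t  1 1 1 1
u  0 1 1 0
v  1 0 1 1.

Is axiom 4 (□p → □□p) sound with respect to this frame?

No

The schema 4 characterises exactly the transitive frames.
Transitive: no — s R t and t R u, but not s R u.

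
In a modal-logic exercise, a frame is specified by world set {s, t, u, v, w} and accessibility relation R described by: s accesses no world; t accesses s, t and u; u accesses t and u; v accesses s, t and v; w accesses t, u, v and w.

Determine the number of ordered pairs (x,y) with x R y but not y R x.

Enumerating: (t,s), (v,s), (v,t), (w,t), (w,u), (w,v).

6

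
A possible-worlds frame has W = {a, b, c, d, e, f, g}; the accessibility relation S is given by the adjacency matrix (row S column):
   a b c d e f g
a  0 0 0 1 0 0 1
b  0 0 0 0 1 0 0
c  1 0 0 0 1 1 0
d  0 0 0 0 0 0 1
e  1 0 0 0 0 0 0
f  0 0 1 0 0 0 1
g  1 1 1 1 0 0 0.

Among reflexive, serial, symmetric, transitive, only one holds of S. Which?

serial

Reflexive: no — a is not related to itself.
Serial: yes — every world has a successor (e.g. a S d).
Symmetric: no — a S d but not d S a.
Transitive: no — a S g and g S b, but not a S b.
Only serial holds.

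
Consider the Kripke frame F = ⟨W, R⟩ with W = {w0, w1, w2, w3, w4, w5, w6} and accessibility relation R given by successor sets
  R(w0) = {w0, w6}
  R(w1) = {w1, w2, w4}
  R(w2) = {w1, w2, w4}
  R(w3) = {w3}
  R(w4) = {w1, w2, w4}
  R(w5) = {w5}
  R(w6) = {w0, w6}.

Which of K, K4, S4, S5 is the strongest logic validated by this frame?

S5

Transitive (axiom 4): yes — every two-step R-path is closed by a direct edge.
Reflexive (axiom T): yes — every world is R-related to itself.
Euclidean (axiom 5): yes — any two successors of a common world are R-related.
So F validates K, K4, S4, S5. The strongest is S5.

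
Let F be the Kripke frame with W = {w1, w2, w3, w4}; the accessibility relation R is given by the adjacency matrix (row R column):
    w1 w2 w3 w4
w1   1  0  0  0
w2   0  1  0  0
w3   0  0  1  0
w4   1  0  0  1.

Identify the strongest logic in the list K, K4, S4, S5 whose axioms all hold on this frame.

Transitive (axiom 4): yes — every two-step R-path is closed by a direct edge.
Reflexive (axiom T): yes — every world is R-related to itself.
Euclidean (axiom 5): no — w4 R w1 and w4 R w4, but not w1 R w4.
So F validates K, K4, S4; S5 would additionally require R to be Euclidean. The strongest is S4.

S4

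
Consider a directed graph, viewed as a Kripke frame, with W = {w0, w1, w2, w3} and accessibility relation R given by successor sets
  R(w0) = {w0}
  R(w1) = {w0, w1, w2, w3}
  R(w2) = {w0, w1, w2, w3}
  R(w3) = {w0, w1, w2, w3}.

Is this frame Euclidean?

No

Euclidean: no — w1 R w0 and w1 R w2, but not w0 R w2.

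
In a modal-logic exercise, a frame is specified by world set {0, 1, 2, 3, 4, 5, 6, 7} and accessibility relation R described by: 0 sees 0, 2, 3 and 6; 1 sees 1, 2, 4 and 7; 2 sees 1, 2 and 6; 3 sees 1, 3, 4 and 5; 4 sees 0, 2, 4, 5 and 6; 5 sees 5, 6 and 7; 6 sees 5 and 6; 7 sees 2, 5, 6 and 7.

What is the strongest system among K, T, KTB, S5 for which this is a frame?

T

Reflexive (axiom T): yes — every world is R-related to itself.
Symmetric (axiom B): no — 0 R 2 but not 2 R 0.
Euclidean (axiom 5): no — 0 R 2 and 0 R 3, but not 2 R 3.
So F validates K, T; KTB would additionally require R to be symmetric. The strongest is T.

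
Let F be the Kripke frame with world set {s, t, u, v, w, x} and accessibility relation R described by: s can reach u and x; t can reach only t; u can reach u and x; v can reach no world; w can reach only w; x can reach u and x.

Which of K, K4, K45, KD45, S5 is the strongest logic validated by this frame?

K45

Transitive (axiom 4): yes — every two-step R-path is closed by a direct edge.
Euclidean (axiom 5): yes — any two successors of a common world are R-related.
Serial (axiom D): no — v has no R-successor.
Reflexive (axiom T): no — s is not related to itself.
So F validates K, K4, K45; KD45 would additionally require R to be serial. The strongest is K45.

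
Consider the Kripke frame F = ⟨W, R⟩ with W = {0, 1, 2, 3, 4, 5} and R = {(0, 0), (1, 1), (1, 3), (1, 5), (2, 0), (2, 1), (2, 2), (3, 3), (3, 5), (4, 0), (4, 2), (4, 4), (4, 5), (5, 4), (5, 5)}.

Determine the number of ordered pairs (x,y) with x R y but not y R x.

Enumerating: (1,3), (1,5), (2,0), (2,1), (3,5), (4,0), (4,2).

7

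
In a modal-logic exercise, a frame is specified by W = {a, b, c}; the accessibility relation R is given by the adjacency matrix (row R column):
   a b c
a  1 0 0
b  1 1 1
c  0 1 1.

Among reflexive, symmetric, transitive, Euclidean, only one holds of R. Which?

Reflexive: yes — every world is R-related to itself.
Symmetric: no — b R a but not a R b.
Transitive: no — c R b and b R a, but not c R a.
Euclidean: no — b R a and b R c, but not a R c.
Only reflexive holds.

reflexive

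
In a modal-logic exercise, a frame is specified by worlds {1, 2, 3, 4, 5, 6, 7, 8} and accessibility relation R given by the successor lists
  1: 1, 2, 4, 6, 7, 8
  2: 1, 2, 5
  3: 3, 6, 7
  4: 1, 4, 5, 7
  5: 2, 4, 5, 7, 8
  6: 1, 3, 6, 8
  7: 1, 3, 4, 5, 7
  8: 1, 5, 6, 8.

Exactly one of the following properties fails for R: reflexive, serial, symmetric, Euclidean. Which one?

Reflexive: yes — every world is R-related to itself.
Serial: yes — every world has a successor (e.g. 1 R 1).
Symmetric: yes — every pair in R has its reverse in R.
Euclidean: no — 1 R 2 and 1 R 4, but not 2 R 4.
Only Euclidean fails.

Euclidean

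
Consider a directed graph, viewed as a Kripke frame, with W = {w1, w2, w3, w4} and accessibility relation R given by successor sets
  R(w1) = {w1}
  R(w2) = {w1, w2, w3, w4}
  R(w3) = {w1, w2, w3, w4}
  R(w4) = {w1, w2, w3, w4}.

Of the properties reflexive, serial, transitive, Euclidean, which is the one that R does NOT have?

Euclidean

Reflexive: yes — every world is R-related to itself.
Serial: yes — every world has a successor (e.g. w1 R w1).
Transitive: yes — every two-step R-path is closed by a direct edge.
Euclidean: no — w2 R w1 and w2 R w3, but not w1 R w3.
Only Euclidean fails.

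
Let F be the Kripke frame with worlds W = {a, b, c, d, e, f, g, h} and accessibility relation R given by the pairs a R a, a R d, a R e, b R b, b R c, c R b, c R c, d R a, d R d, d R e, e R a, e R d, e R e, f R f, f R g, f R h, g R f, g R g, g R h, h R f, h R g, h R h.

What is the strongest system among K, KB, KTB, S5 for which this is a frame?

Symmetric (axiom B): yes — every pair in R has its reverse in R.
Reflexive (axiom T): yes — every world is R-related to itself.
Euclidean (axiom 5): yes — any two successors of a common world are R-related.
So F validates K, KB, KTB, S5. The strongest is S5.

S5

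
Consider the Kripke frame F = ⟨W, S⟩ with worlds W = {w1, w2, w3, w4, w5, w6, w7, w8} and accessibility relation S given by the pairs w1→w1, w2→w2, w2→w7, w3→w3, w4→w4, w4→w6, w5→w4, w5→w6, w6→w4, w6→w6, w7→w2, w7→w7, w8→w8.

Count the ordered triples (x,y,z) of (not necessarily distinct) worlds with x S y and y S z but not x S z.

0

S is transitive; there are no such tuples.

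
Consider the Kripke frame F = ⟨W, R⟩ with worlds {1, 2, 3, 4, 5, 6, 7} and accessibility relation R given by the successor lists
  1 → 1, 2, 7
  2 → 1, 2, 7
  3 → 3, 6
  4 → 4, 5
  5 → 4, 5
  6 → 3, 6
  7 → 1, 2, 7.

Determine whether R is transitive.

Transitive: yes — every two-step R-path is closed by a direct edge.

Yes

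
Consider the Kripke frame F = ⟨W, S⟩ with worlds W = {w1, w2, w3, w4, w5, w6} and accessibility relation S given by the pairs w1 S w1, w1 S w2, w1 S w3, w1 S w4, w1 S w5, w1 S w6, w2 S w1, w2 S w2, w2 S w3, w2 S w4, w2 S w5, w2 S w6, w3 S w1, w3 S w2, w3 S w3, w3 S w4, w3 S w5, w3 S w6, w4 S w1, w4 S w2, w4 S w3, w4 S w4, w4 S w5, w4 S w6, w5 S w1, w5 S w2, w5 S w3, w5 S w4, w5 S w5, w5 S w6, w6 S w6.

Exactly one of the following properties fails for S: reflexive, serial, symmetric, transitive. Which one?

Reflexive: yes — every world is S-related to itself.
Serial: yes — every world has a successor (e.g. w1 S w1).
Symmetric: no — w1 S w6 but not w6 S w1.
Transitive: yes — every two-step S-path is closed by a direct edge.
Only symmetric fails.

symmetric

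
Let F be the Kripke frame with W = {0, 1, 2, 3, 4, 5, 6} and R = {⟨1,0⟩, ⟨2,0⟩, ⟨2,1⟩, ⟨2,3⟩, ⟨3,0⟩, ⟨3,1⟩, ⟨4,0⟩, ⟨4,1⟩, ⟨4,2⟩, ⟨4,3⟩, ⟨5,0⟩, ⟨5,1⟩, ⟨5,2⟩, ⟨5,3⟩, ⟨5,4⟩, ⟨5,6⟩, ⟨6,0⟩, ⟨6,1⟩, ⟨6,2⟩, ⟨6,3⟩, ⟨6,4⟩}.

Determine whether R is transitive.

Yes

Transitive: yes — every two-step R-path is closed by a direct edge.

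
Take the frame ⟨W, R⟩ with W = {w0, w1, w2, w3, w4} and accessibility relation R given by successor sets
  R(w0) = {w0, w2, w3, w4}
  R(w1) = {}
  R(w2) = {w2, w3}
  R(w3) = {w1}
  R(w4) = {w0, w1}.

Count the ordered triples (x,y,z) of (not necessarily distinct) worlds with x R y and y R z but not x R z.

Enumerating: (w0,w3,w1), (w0,w4,w1), (w2,w3,w1), (w4,w0,w2), (w4,w0,w3), (w4,w0,w4).

6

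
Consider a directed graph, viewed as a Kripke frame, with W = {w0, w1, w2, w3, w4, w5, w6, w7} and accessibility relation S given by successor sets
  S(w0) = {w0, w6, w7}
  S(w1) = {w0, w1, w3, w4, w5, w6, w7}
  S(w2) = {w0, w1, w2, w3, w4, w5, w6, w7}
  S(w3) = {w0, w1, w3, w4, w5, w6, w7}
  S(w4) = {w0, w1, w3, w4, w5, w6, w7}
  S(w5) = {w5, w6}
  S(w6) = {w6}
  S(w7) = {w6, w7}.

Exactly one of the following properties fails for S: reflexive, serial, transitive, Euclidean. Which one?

Reflexive: yes — every world is S-related to itself.
Serial: yes — every world has a successor (e.g. w0 S w0).
Transitive: yes — every two-step S-path is closed by a direct edge.
Euclidean: no — w0 S w6 and w0 S w7, but not w6 S w7.
Only Euclidean fails.

Euclidean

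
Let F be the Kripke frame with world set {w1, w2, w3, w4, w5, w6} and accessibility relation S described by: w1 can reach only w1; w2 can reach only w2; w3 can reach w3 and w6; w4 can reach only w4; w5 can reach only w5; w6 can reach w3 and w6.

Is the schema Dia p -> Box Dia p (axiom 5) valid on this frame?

By correspondence theory, 5 is valid on a frame iff S is Euclidean.
Euclidean: yes — any two successors of a common world are S-related.

Yes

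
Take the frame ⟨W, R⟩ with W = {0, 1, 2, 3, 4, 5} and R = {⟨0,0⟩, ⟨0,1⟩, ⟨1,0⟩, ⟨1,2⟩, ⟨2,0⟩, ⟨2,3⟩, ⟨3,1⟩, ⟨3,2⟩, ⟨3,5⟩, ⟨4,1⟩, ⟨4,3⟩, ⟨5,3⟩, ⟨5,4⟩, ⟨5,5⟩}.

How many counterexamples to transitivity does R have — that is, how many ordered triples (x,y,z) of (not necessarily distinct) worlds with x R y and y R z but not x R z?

19

Enumerating: (0,1,2), (1,0,1), (1,2,3), (2,0,1), (2,3,1), (2,3,2), (2,3,5), (3,1,0), (3,2,0), (3,2,3), (3,5,3), (3,5,4), … and 7 more.
Total: 19.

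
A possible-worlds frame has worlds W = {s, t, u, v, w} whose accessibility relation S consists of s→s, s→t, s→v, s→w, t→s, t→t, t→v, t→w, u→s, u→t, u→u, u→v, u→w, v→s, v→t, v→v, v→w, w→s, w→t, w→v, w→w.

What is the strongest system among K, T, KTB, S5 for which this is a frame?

T

Reflexive (axiom T): yes — every world is S-related to itself.
Symmetric (axiom B): no — u S s but not s S u.
Euclidean (axiom 5): no — u S s and u S u, but not s S u.
So F validates K, T; KTB would additionally require S to be symmetric. The strongest is T.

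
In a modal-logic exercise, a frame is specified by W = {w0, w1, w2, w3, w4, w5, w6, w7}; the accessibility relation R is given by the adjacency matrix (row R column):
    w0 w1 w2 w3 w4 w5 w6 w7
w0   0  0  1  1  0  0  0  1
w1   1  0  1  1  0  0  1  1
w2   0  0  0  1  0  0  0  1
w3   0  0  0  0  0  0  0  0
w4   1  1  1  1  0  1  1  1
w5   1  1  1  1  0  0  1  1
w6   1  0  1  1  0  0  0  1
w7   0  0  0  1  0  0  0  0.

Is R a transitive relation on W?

Transitive: yes — every two-step R-path is closed by a direct edge.

Yes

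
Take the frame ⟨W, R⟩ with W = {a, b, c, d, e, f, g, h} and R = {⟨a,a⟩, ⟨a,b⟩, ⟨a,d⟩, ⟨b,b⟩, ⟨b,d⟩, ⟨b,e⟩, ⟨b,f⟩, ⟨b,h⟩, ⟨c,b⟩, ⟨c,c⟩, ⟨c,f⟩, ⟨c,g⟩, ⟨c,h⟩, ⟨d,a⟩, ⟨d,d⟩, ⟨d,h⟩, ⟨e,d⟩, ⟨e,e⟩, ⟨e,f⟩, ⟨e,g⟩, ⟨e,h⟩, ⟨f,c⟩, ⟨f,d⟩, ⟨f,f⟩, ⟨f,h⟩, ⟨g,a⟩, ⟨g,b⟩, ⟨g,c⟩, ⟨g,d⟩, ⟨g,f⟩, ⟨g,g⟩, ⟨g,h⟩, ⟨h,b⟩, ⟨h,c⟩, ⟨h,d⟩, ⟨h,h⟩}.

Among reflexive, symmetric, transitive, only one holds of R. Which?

Reflexive: yes — every world is R-related to itself.
Symmetric: no — a R b but not b R a.
Transitive: no — a R b and b R e, but not a R e.
Only reflexive holds.

reflexive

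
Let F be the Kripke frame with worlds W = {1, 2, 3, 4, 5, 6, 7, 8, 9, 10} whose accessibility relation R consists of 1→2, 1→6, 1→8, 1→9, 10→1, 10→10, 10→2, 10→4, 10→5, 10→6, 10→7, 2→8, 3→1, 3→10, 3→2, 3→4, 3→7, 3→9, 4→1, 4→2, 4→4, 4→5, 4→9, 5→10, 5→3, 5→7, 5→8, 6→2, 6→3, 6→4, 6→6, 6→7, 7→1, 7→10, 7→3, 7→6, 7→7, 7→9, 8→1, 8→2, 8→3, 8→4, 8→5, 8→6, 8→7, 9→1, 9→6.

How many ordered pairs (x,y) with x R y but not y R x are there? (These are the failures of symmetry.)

27

Enumerating: (1,2), (1,6), (10,1), (10,2), (10,4), (10,6), (3,1), (3,10), (3,2), (3,4), (3,9), (4,1), … and 15 more.
Total: 27.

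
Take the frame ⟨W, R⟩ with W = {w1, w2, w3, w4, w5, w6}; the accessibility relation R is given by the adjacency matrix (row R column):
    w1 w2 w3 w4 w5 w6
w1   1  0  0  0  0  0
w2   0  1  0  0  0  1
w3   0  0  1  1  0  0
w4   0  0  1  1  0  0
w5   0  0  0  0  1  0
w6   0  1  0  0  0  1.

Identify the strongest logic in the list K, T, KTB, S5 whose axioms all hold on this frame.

Reflexive (axiom T): yes — every world is R-related to itself.
Symmetric (axiom B): yes — every pair in R has its reverse in R.
Euclidean (axiom 5): yes — any two successors of a common world are R-related.
So F validates K, T, KTB, S5. The strongest is S5.

S5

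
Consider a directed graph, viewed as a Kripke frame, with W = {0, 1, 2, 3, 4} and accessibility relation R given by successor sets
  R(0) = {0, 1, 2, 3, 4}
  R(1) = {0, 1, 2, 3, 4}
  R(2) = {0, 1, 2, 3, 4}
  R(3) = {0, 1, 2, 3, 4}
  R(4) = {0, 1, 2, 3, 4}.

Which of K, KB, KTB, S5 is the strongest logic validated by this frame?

Symmetric (axiom B): yes — every pair in R has its reverse in R.
Reflexive (axiom T): yes — every world is R-related to itself.
Euclidean (axiom 5): yes — any two successors of a common world are R-related.
So F validates K, KB, KTB, S5. The strongest is S5.

S5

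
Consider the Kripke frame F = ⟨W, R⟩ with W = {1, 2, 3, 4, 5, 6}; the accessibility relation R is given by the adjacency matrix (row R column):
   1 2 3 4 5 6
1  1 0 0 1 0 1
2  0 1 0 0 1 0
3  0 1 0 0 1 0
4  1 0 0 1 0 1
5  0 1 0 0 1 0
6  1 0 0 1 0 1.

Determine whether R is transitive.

Yes

Transitive: yes — every two-step R-path is closed by a direct edge.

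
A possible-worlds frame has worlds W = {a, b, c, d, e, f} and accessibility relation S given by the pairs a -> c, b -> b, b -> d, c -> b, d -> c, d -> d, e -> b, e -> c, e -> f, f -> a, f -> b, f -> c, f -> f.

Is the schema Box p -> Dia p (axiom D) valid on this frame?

Yes

The schema D characterises exactly the serial frames.
Serial: yes — every world has a successor (e.g. a S c).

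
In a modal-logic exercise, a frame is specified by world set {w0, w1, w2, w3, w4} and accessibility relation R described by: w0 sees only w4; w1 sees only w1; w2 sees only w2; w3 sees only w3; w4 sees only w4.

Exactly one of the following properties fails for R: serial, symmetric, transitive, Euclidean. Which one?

symmetric

Serial: yes — every world has a successor (e.g. w0 R w4).
Symmetric: no — w0 R w4 but not w4 R w0.
Transitive: yes — every two-step R-path is closed by a direct edge.
Euclidean: yes — any two successors of a common world are R-related.
Only symmetric fails.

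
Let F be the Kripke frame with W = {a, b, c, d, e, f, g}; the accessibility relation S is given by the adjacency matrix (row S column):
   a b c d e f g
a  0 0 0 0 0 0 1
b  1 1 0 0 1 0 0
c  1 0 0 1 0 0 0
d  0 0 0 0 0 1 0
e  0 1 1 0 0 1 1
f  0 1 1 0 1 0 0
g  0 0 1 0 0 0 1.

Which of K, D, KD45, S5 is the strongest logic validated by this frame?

D

Serial (axiom D): yes — every world has a successor (e.g. a S g).
Euclidean (axiom 5): no — b S a and b S e, but not a S e.
Transitive (axiom 4): no — a S g and g S c, but not a S c.
Reflexive (axiom T): no — a is not related to itself.
So F validates K, D; KD45 would additionally require S to be Euclidean and transitive. The strongest is D.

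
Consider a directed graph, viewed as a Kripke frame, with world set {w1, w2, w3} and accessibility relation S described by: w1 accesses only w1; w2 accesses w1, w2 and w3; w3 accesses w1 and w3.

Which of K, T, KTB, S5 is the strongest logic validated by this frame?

T

Reflexive (axiom T): yes — every world is S-related to itself.
Symmetric (axiom B): no — w2 S w1 but not w1 S w2.
Euclidean (axiom 5): no — w2 S w1 and w2 S w3, but not w1 S w3.
So F validates K, T; KTB would additionally require S to be symmetric. The strongest is T.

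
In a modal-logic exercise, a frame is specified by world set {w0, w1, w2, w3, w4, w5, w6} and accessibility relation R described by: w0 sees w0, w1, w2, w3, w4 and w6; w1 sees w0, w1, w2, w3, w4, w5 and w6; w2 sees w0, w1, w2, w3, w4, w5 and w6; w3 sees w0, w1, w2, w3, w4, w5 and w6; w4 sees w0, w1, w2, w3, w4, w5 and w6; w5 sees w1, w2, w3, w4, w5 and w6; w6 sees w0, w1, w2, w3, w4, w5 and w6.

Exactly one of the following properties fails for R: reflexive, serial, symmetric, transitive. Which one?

transitive

Reflexive: yes — every world is R-related to itself.
Serial: yes — every world has a successor (e.g. w0 R w0).
Symmetric: yes — every pair in R has its reverse in R.
Transitive: no — w0 R w1 and w1 R w5, but not w0 R w5.
Only transitive fails.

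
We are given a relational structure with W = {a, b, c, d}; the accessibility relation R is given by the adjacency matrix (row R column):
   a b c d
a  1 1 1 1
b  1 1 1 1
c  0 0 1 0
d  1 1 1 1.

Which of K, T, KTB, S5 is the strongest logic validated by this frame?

Reflexive (axiom T): yes — every world is R-related to itself.
Symmetric (axiom B): no — a R c but not c R a.
Euclidean (axiom 5): no — a R c and a R b, but not c R b.
So F validates K, T; KTB would additionally require R to be symmetric. The strongest is T.

T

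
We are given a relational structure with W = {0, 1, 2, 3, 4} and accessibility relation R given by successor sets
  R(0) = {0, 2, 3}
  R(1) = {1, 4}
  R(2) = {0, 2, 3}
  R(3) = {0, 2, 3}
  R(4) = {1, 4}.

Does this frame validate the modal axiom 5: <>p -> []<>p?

By correspondence theory, 5 is valid on a frame iff R is Euclidean.
Euclidean: yes — any two successors of a common world are R-related.

Yes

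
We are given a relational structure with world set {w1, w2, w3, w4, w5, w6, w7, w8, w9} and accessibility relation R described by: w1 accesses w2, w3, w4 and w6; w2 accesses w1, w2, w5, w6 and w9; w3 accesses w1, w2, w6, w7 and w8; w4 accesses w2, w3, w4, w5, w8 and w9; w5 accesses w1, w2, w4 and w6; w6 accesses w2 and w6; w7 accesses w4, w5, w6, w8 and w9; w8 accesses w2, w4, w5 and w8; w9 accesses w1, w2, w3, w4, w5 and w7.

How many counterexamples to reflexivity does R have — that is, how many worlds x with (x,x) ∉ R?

5

Enumerating: w1, w3, w5, w7, w9.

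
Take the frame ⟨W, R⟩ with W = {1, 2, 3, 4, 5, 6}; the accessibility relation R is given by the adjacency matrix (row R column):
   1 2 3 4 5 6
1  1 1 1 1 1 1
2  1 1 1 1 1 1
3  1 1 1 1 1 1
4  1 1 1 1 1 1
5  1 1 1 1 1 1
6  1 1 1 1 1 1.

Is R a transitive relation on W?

Yes

Transitive: yes — every two-step R-path is closed by a direct edge.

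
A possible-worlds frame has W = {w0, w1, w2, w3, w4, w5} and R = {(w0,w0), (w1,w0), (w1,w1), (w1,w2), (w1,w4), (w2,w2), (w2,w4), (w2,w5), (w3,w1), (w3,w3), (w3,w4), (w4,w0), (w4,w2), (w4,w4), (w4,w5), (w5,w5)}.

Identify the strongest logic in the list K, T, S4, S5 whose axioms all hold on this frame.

Reflexive (axiom T): yes — every world is R-related to itself.
Transitive (axiom 4): no — w1 R w2 and w2 R w5, but not w1 R w5.
Euclidean (axiom 5): no — w1 R w0 and w1 R w2, but not w0 R w2.
So F validates K, T; S4 would additionally require R to be transitive. The strongest is T.

T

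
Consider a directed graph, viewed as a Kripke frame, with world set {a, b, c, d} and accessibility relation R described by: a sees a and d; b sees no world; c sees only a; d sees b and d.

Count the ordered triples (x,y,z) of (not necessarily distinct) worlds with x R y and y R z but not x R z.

2

Enumerating: (a,d,b), (c,a,d).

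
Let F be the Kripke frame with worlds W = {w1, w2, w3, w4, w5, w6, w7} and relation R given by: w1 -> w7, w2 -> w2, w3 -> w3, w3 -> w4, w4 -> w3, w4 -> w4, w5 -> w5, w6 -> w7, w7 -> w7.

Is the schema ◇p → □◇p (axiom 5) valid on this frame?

Yes

Axiom 5 corresponds to the accessibility relation being Euclidean.
Euclidean: yes — any two successors of a common world are R-related.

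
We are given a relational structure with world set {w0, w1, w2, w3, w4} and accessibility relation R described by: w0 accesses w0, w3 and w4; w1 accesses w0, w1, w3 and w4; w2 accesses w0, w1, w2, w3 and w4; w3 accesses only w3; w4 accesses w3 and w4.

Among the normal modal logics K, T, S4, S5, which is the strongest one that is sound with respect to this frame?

S4

Reflexive (axiom T): yes — every world is R-related to itself.
Transitive (axiom 4): yes — every two-step R-path is closed by a direct edge.
Euclidean (axiom 5): no — w0 R w3 and w0 R w4, but not w3 R w4.
So F validates K, T, S4; S5 would additionally require R to be Euclidean. The strongest is S4.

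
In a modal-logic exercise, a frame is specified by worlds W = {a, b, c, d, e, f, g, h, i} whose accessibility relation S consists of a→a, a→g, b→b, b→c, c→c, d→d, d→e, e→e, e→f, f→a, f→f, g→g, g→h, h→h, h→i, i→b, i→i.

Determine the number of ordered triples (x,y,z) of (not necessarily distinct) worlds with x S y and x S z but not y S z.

8

Enumerating: (a,g,a), (b,c,b), (d,e,d), (e,f,e), (f,a,f), (g,h,g), (h,i,h), (i,b,i).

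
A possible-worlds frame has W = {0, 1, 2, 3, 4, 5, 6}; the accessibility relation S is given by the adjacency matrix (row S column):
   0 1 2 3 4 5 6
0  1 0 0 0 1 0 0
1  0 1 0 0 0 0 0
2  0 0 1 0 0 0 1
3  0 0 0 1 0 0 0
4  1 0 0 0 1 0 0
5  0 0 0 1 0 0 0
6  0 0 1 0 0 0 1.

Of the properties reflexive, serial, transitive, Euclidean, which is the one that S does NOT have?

reflexive

Reflexive: no — 5 is not related to itself.
Serial: yes — every world has a successor (e.g. 0 S 0).
Transitive: yes — every two-step S-path is closed by a direct edge.
Euclidean: yes — any two successors of a common world are S-related.
Only reflexive fails.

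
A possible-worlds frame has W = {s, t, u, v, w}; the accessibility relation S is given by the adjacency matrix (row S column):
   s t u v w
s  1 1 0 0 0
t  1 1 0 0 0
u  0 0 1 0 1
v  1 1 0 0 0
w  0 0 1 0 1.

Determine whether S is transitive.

Transitive: yes — every two-step S-path is closed by a direct edge.

Yes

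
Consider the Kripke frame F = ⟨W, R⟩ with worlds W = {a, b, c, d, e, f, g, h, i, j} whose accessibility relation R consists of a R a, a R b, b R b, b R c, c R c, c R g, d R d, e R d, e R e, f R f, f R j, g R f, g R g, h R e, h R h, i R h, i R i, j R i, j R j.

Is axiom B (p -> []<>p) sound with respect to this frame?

No

By correspondence theory, B is valid on a frame iff R is symmetric.
Symmetric: no — a R b but not b R a.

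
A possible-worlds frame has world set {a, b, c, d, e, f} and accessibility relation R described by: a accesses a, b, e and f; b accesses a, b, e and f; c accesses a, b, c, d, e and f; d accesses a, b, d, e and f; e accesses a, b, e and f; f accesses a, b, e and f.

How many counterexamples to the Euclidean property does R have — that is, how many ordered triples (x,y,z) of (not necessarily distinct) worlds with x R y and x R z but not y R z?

Enumerating: (c,a,c), (c,a,d), (c,b,c), (c,b,d), (c,d,c), (c,e,c), (c,e,d), (c,f,c), (c,f,d), (d,a,d), (d,b,d), (d,e,d), (d,f,d).

13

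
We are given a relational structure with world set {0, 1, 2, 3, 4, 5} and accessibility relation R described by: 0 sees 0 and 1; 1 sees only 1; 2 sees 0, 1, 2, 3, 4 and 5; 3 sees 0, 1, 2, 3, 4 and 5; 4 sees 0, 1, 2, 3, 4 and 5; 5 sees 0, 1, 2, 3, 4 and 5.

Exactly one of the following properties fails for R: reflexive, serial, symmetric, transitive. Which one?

Reflexive: yes — every world is R-related to itself.
Serial: yes — every world has a successor (e.g. 0 R 0).
Symmetric: no — 0 R 1 but not 1 R 0.
Transitive: yes — every two-step R-path is closed by a direct edge.
Only symmetric fails.

symmetric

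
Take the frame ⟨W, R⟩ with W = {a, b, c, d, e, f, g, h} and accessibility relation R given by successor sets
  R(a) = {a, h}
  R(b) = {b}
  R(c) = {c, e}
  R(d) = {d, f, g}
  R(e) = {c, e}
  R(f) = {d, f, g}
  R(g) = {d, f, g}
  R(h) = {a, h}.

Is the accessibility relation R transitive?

Yes

Transitive: yes — every two-step R-path is closed by a direct edge.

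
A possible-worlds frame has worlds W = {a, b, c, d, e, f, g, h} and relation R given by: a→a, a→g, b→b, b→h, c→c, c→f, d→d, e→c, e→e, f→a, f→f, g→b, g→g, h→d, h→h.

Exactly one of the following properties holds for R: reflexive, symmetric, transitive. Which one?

reflexive

Reflexive: yes — every world is R-related to itself.
Symmetric: no — a R g but not g R a.
Transitive: no — a R g and g R b, but not a R b.
Only reflexive holds.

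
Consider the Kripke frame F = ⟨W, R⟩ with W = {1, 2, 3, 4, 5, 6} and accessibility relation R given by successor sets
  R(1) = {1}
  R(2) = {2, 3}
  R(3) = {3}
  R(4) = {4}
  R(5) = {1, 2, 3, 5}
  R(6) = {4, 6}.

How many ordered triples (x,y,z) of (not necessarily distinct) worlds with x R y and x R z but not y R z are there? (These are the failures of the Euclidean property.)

Enumerating: (2,3,2), (5,1,2), (5,1,3), (5,1,5), (5,2,1), (5,2,5), (5,3,1), (5,3,2), (5,3,5), (6,4,6).

10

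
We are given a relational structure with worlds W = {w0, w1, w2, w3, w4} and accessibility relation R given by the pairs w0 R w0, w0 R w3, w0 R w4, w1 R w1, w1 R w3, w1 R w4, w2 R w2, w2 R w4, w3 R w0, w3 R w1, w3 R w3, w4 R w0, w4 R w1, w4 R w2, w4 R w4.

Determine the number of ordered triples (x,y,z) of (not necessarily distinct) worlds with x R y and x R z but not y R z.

Enumerating: (w0,w3,w4), (w0,w4,w3), (w1,w3,w4), (w1,w4,w3), (w3,w0,w1), (w3,w1,w0), (w4,w0,w1), (w4,w0,w2), (w4,w1,w0), (w4,w1,w2), (w4,w2,w0), (w4,w2,w1).

12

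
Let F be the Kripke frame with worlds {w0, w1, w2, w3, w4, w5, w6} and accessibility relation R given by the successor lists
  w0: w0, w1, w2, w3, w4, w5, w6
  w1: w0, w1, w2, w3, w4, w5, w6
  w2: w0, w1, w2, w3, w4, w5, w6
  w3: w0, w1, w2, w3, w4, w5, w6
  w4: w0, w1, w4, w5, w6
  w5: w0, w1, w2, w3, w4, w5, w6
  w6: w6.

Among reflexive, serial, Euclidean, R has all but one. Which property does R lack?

Euclidean

Reflexive: yes — every world is R-related to itself.
Serial: yes — every world has a successor (e.g. w0 R w0).
Euclidean: no — w0 R w4 and w0 R w2, but not w4 R w2.
Only Euclidean fails.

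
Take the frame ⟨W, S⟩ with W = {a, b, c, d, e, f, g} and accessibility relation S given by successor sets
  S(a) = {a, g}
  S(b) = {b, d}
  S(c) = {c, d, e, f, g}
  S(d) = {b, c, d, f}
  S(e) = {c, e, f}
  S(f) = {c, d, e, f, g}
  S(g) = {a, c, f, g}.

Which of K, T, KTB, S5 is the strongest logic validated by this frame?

KTB

Reflexive (axiom T): yes — every world is S-related to itself.
Symmetric (axiom B): yes — every pair in S has its reverse in S.
Euclidean (axiom 5): no — c S d and c S e, but not d S e.
So F validates K, T, KTB; S5 would additionally require S to be Euclidean. The strongest is KTB.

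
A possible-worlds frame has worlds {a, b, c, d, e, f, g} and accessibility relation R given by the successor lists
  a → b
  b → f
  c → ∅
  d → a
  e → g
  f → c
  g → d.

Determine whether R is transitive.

No

Transitive: no — a R b and b R f, but not a R f.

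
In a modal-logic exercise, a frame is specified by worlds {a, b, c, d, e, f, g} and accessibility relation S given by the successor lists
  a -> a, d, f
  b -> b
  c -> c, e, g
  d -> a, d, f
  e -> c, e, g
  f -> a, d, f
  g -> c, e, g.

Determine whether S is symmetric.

Yes

Symmetric: yes — every pair in S has its reverse in S.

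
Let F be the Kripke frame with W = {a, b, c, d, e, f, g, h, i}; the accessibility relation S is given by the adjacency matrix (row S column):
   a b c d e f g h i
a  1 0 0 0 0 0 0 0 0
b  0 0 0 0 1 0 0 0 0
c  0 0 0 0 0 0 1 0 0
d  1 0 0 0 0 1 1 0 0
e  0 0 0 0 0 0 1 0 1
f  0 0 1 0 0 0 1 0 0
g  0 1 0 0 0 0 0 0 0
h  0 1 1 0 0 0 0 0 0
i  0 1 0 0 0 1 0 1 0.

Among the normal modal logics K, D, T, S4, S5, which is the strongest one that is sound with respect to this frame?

D

Serial (axiom D): yes — every world has a successor (e.g. a S a).
Reflexive (axiom T): no — b is not related to itself.
Transitive (axiom 4): no — b S e and e S g, but not b S g.
Euclidean (axiom 5): no — d S a and d S f, but not a S f.
So F validates K, D; T would additionally require S to be reflexive. The strongest is D.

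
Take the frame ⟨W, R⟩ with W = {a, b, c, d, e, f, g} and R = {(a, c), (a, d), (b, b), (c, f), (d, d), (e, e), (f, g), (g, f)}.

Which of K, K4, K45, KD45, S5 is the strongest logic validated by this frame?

K

Transitive (axiom 4): no — a R c and c R f, but not a R f.
Euclidean (axiom 5): no — a R c and a R d, but not c R d.
Serial (axiom D): yes — every world has a successor (e.g. a R c).
Reflexive (axiom T): no — a is not related to itself.
So F validates K; K4 would additionally require R to be transitive. The strongest is K.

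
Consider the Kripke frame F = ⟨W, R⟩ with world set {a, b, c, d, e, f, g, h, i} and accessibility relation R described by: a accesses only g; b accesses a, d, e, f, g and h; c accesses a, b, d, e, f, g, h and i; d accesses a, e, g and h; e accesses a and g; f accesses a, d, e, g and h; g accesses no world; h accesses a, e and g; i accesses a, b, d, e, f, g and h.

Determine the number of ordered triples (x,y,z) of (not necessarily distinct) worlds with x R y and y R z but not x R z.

0

R is transitive; there are no such tuples.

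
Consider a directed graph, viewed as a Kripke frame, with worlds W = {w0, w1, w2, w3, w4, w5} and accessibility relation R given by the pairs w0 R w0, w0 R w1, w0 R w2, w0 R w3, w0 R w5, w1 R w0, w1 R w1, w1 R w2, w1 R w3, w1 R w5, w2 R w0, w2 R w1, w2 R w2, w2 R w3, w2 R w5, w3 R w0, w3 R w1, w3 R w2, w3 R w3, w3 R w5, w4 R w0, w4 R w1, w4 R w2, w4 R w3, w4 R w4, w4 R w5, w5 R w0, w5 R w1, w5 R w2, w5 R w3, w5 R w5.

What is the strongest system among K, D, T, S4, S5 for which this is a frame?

Serial (axiom D): yes — every world has a successor (e.g. w0 R w0).
Reflexive (axiom T): yes — every world is R-related to itself.
Transitive (axiom 4): yes — every two-step R-path is closed by a direct edge.
Euclidean (axiom 5): no — w4 R w0 and w4 R w4, but not w0 R w4.
So F validates K, D, T, S4; S5 would additionally require R to be Euclidean. The strongest is S4.

S4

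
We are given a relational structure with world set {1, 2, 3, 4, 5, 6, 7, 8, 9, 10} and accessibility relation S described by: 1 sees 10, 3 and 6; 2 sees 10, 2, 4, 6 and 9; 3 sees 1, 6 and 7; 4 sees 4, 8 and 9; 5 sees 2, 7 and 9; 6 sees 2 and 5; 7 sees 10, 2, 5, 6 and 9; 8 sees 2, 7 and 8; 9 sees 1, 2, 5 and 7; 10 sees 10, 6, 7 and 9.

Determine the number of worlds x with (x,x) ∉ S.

Enumerating: 1, 3, 5, 6, 7, 9.

6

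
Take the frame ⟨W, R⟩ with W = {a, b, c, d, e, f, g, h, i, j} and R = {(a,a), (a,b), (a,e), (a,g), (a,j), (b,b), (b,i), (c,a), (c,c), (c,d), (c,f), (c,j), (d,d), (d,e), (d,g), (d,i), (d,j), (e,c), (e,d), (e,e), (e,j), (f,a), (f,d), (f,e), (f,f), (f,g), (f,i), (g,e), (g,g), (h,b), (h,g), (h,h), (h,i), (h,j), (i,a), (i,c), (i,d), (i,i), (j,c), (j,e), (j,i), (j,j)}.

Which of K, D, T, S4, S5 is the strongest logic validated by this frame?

Serial (axiom D): yes — every world has a successor (e.g. a R a).
Reflexive (axiom T): yes — every world is R-related to itself.
Transitive (axiom 4): no — a R b and b R i, but not a R i.
Euclidean (axiom 5): no — a R b and a R e, but not b R e.
So F validates K, D, T; S4 would additionally require R to be transitive. The strongest is T.

T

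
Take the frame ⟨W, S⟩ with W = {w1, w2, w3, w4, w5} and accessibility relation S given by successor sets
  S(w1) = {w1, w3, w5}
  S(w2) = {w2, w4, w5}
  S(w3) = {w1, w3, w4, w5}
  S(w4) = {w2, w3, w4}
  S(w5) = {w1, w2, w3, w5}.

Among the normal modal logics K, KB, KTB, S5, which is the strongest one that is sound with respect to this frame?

Symmetric (axiom B): yes — every pair in S has its reverse in S.
Reflexive (axiom T): yes — every world is S-related to itself.
Euclidean (axiom 5): no — w2 S w4 and w2 S w5, but not w4 S w5.
So F validates K, KB, KTB; S5 would additionally require S to be Euclidean. The strongest is KTB.

KTB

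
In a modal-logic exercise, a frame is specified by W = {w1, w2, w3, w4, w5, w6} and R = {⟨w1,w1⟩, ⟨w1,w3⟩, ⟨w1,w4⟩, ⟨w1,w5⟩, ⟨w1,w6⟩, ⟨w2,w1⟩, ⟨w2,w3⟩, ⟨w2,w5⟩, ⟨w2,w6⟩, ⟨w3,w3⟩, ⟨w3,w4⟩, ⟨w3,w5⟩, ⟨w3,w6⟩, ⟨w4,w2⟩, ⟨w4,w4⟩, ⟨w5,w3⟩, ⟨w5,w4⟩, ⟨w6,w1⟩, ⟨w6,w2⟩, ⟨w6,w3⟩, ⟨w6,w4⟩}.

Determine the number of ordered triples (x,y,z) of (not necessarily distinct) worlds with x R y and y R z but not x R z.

Enumerating: (w1,w4,w2), (w1,w6,w2), (w2,w1,w4), (w2,w3,w4), (w2,w5,w4), (w2,w6,w2), (w2,w6,w4), (w3,w4,w2), (w3,w6,w1), (w3,w6,w2), (w4,w2,w1), (w4,w2,w3), … and 11 more.
Total: 23.

23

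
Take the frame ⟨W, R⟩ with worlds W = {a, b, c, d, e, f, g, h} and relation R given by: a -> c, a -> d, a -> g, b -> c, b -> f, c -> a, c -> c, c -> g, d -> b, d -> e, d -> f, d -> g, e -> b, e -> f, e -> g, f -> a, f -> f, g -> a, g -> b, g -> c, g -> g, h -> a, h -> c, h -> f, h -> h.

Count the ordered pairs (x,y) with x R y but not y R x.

15

Enumerating: (a,d), (b,c), (b,f), (d,b), (d,e), (d,f), (d,g), (e,b), (e,f), (e,g), (f,a), (g,b), (h,a), (h,c), (h,f).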